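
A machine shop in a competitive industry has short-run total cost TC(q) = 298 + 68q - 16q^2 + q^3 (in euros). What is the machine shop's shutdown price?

€4 per unit

Short-run supply begins at min AVC. From VC = 68q - 16q^2 + q^3, AVC = 68 - 16q + q^2.
dAVC/dq = -16 + 2q = 0 gives q = 8. min AVC = 68 - 16·8 + 8^2 = 4.
The firm shuts down for any P below €4.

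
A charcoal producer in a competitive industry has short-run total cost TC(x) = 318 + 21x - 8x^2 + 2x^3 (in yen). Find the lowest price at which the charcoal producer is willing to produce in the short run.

¥13 per unit

The firm shuts down when price falls below the minimum of average variable cost. AVC = VC/x = 21 - 8x + 2x^2.
dAVC/dx = -8 + 4x = 0 gives x = 2. min AVC = 21 - 8·2 + 2·2^2 = 13.
So the shutdown price is ¥13.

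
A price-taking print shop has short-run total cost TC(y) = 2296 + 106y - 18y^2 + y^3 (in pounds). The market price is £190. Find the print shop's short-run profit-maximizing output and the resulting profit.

AVC = 106 - 18y + y^2; min AVC = £25 at y = 9. Since P = £190 ≥ min AVC, the firm produces.
MC = 106 - 36y + 3y^2. Setting P = MC and taking the root on the rising branch gives y* = 14.
TR = 190·14 = 2660. TC = 2296 + 700 = 2996. Profit = 2660 − 2996 = -£336.
That loss of £336 beats the £2296 the firm would lose by shutting down; producing recovers £1960 of fixed cost.

Profit = -£336 at y = 14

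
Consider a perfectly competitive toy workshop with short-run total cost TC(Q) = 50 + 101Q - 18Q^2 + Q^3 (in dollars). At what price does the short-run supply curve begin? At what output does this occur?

$20 per unit, at Q = 9

The firm shuts down when price falls below the minimum of average variable cost. AVC = VC/Q = 101 - 18Q + Q^2.
At the minimum of AVC, MC = AVC. MC = 101 - 36Q + 3Q^2; setting MC = AVC gives 2Q^2 - 18Q = 0, so Q = 9. min AVC = 20.
The firm shuts down for any P below $20.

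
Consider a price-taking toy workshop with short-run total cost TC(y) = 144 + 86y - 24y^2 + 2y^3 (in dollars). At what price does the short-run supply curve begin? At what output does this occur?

$14 per unit, at y = 6

The shutdown price is the minimum of AVC. VC = 86y - 24y^2 + 2y^3, so AVC = 86 - 24y + 2y^2.
dAVC/dy = -24 + 4y = 0 gives y = 6. min AVC = 86 - 24·6 + 2·6^2 = 14.
The firm shuts down for any P below $14.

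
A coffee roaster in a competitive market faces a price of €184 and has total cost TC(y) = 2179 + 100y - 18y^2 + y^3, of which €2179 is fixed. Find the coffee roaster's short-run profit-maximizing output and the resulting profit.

AVC = 100 - 18y + y^2 has its minimum €19 at y = 9; price €184 clears that bar, so the firm operates.
With MC = 100 - 36y + 3y^2, P = MC on the upward-sloping part at y* = 14.
TR = 184·14 = 2576. TC = 2179 + 616 = 2795. Profit = 2576 − 2795 = -€219.
That loss of €219 beats the €2179 the firm would lose by shutting down; producing recovers €1960 of fixed cost.

Profit = -€219 at y = 14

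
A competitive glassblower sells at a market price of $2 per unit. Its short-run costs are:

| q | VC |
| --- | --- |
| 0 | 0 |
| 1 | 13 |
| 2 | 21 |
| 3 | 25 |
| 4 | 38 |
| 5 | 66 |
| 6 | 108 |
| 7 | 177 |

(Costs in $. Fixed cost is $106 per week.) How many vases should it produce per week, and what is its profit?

q = 0 (shut down); profit = -$106

Tabulate TR − TC: q=0: -106; q=1: -117; q=2: -123; q=3: -125; q=4: -136; q=5: -162; q=6: -202; q=7: -269.
Profit is highest at q = 0. Equivalently, the lowest AVC in the table is 25/3 ≈ $8.33 at q = 3, and P = $2 falls below it — price never covers variable cost, so the firm shuts down and loses only its fixed cost.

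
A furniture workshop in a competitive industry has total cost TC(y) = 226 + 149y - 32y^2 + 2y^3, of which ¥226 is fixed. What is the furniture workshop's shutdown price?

¥21 per unit

Short-run supply begins at min AVC. From VC = 149y - 32y^2 + 2y^3, AVC = 149 - 32y + 2y^2.
At the minimum of AVC, MC = AVC. MC = 149 - 64y + 6y^2; setting MC = AVC gives 4y^2 - 32y = 0, so y = 8. min AVC = 21.
For P < ¥21 the firm produces nothing.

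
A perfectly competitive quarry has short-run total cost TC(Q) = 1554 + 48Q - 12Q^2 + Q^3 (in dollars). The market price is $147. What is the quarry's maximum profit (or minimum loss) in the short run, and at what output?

Profit = -$344 at Q = 11

AVC = 48 - 12Q + Q^2; min AVC = $12 at Q = 6. Since P = $147 ≥ min AVC, the firm produces.
MC = 48 - 24Q + 3Q^2. Setting P = MC and taking the root on the rising branch gives Q* = 11.
TR = 147·11 = 1617. TC = 1554 + 407 = 1961. Profit = 1617 − 1961 = -$344.
That loss of $344 beats the $1554 the firm would lose by shutting down; producing recovers $1210 of fixed cost.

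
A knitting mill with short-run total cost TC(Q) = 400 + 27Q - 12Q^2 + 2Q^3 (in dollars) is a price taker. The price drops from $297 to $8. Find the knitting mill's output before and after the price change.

AVC = 27 - 12Q + 2Q^2, minimized at Q = 3 where min AVC = $9. MC = 27 - 24Q + 6Q^2.
At P = $297 ≥ min AVC, set P = MC on the rising branch: Q = 9.
At P = $8 < min AVC = $9, price no longer covers variable cost at any output, so the firm shuts down: Q = 0.

Output falls from 9 to 0 (the firm shuts down)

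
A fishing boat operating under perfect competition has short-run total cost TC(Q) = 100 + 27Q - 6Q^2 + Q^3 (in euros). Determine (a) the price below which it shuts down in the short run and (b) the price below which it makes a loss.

Shutdown price = min AVC. AVC = 27 - 6Q + Q^2, with vertex at Q = 3 and minimum €18.
ATC = 100/Q + 27 - 6Q + Q^2. Setting dATC/dQ = −100/Q^2 − 6 + 2Q = 0 gives Q = 5 (since 2·5^3 − 6·5^2 = 100).
min ATC = 100/5 + 27 − 6·5 + 5^2 = €42. That is the break-even price.
For €18 ≤ P < €42 the firm produces at a loss; below €18 it shuts down.

Shutdown price = €18; break-even price = €42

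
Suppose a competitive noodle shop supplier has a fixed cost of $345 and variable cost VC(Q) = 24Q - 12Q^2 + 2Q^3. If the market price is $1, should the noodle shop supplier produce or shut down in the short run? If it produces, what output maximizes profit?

Strip out fixed cost: VC = 24Q - 12Q^2 + 2Q^3. Then AVC = 24 - 12Q + 2Q^2 and MC = 24 - 24Q + 6Q^2.
AVC is minimized where dAVC/dQ = -12 + 4Q = 0, at Q = 3; min AVC = 24 - 12·3 + 2·3^2 = $6.
Since P = $1 < min AVC = $6, price fails to cover variable cost at any output.
Shutting down limits the loss to fixed cost, $345.

Shut down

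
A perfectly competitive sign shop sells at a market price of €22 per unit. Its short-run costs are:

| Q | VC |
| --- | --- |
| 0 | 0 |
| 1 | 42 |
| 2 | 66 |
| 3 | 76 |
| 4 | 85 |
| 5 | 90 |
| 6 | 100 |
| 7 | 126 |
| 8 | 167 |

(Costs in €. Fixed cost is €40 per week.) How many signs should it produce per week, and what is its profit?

Profit at each row (π = 22Q − TC): Q=0: -40; Q=1: -60; Q=2: -62; Q=3: -50; Q=4: -37; Q=5: -20; Q=6: -8; Q=7: -12; Q=8: -31.
Profit is maximized at Q = 6. AVC there is 100/6 = €16.67 ≤ P, so producing beats shutting down (which would give -€40).

Q = 6; profit = -€8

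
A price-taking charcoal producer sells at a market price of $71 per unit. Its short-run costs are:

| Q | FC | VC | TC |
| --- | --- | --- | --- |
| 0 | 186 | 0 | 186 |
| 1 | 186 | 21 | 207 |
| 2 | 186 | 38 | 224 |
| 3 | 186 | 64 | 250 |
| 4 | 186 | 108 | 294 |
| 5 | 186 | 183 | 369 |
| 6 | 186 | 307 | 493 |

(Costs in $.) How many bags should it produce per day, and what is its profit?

Q = 4; profit = -$10

Tabulate TR − TC: Q=0: -186; Q=1: -136; Q=2: -82; Q=3: -37; Q=4: -10; Q=5: -14; Q=6: -67.
Profit is maximized at Q = 4. AVC there is 108/4 = $27 ≤ P, so producing beats shutting down (which would give -$186).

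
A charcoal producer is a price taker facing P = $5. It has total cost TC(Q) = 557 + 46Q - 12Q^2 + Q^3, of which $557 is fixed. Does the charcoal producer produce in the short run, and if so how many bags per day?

Shut down

Variable cost is VC = 46Q - 12Q^2 + Q^3, so AVC = VC/Q = 46 - 12Q + Q^2 and MC = dTC/dQ = 46 - 24Q + 3Q^2.
AVC hits its minimum where MC = AVC, at Q = 6, giving min AVC = 46 - 12·6 + 6^2 = $10.
Since P = $5 < min AVC = $10, price fails to cover variable cost at any output.
Shutting down limits the loss to fixed cost, $557.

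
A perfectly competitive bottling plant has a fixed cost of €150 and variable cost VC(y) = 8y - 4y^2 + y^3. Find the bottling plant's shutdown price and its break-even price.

Shutdown price = €4; break-even price = €43

AVC = 8 - 4y + y^2; minimized at y = 2, giving min AVC = €4. That is the shutdown price.
ATC = 150/y + 8 - 4y + y^2. Setting dATC/dy = −150/y^2 − 4 + 2y = 0 gives y = 5 (since 2·5^3 − 4·5^2 = 150).
min ATC = 150/5 + 8 − 4·5 + 5^2 = €43. That is the break-even price.
Between these two prices the firm operates at a loss; above €43 it earns a profit.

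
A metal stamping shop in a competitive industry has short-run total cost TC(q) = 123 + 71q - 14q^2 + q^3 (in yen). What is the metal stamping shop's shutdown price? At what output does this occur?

¥22 per unit, at q = 7

The firm shuts down when price falls below the minimum of average variable cost. AVC = VC/q = 71 - 14q + q^2.
dAVC/dq = -14 + 2q = 0 gives q = 7. min AVC = 71 - 14·7 + 7^2 = 22.
For P < ¥22 the firm produces nothing.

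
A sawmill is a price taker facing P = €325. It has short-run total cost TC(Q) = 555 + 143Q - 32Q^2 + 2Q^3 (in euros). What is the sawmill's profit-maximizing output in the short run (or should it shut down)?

Variable cost is VC = 143Q - 32Q^2 + 2Q^3, so AVC = VC/Q = 143 - 32Q + 2Q^2 and MC = dTC/dQ = 143 - 64Q + 6Q^2.
The AVC parabola has its vertex at Q = 32/4 = 8, where AVC = 143 - 32·8 + 2·8^2 = €15.
Because €325 ≥ €15, revenue can cover variable cost; the firm operates.
Solving P = MC: -182 - 64Q + 6Q^2 = 0 ⇒ Q = -7/3 or 13. On the upward-sloping branch, Q* = 13.
Check: AVC at Q = 13 is €65 ≤ P, so revenue covers variable cost.
Profit = P·Q − TC = 325·13 − 1400 = €2825.

Produce at Q = 13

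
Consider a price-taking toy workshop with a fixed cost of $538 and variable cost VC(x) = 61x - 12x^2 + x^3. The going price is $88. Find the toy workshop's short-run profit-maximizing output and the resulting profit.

Profit = -$52 at x = 9

AVC = 61 - 12x + x^2; min AVC = $25 at x = 6. Since P = $88 ≥ min AVC, the firm produces.
With MC = 61 - 24x + 3x^2, P = MC on the upward-sloping part at x* = 9.
TR = 88·9 = 792. TC = 538 + 306 = 844. Profit = 792 − 844 = -$52.
Shutting down would mean losing the fixed cost of $538, so operating at a loss of $52 is better by $486.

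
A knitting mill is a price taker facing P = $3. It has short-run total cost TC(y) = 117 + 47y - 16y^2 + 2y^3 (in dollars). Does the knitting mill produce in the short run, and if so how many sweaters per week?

Shut down

Variable cost is VC = 47y - 16y^2 + 2y^3, so AVC = VC/y = 47 - 16y + 2y^2 and MC = dTC/dy = 47 - 32y + 6y^2.
AVC is minimized where dAVC/dy = -16 + 4y = 0, at y = 4; min AVC = 47 - 16·4 + 2·4^2 = $15.
P = $3 lies below min AVC = $15; no output level covers variable cost.
The firm minimizes its loss by shutting down and losing only its fixed cost of $117.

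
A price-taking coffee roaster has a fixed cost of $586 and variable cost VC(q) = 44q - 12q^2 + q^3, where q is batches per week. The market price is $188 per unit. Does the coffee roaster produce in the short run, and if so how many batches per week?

Produce at q = 12

Variable cost is VC = 44q - 12q^2 + q^3, so AVC = VC/q = 44 - 12q + q^2 and MC = dTC/dq = 44 - 24q + 3q^2.
AVC hits its minimum where MC = AVC, at q = 6, giving min AVC = 44 - 12·6 + 6^2 = $8.
Because $188 ≥ $8, revenue can cover variable cost; the firm operates.
P = MC gives -144 - 24q + 3q^2 = 0, with roots -4 and 12. Take the larger (rising MC): q* = 12.
Check: AVC at q = 12 is $44 ≤ P, so revenue covers variable cost.
Profit = P·q − TC = 188·12 − 1114 = $1142.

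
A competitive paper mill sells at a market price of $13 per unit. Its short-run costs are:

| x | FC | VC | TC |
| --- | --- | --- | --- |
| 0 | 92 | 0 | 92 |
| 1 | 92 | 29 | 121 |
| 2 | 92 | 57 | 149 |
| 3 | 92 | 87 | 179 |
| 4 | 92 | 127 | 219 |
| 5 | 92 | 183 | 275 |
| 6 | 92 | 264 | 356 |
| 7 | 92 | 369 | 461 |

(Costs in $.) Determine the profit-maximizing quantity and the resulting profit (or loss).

x = 0 (shut down); profit = -$92

Tabulate TR − TC: x=0: -92; x=1: -108; x=2: -123; x=3: -140; x=4: -167; x=5: -210; x=6: -278; x=7: -370.
Profit is highest at x = 0. Equivalently, the lowest AVC in the table is 57/2 ≈ $28.50 at x = 2, and P = $13 falls below it — price never covers variable cost, so the firm shuts down and loses only its fixed cost.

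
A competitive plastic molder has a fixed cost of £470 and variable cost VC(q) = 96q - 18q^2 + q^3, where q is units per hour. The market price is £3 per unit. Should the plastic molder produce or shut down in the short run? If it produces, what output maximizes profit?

Strip out fixed cost: VC = 96q - 18q^2 + q^3. Then AVC = 96 - 18q + q^2 and MC = 96 - 36q + 3q^2.
AVC hits its minimum where MC = AVC, at q = 9, giving min AVC = 96 - 18·9 + 9^2 = £15.
With P < min AVC (£3 < £15), every unit sold adds to the loss.
Shutting down limits the loss to fixed cost, £470.

Shut down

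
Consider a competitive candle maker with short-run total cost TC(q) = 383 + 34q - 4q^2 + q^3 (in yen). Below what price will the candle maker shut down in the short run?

The firm shuts down when price falls below the minimum of average variable cost. AVC = VC/q = 34 - 4q + q^2.
At the minimum of AVC, MC = AVC. MC = 34 - 8q + 3q^2; setting MC = AVC gives 2q^2 - 4q = 0, so q = 2. min AVC = 30.
For P < ¥30 the firm produces nothing.

¥30 per unit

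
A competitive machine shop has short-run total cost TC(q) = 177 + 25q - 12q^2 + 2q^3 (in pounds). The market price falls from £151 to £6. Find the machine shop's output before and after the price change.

MC = 25 - 24q + 6q^2; the shutdown threshold is min AVC = £7 (at q = 3).
With P = £151 above the shutdown price, P = MC gives q = 7.
At P = £6 < min AVC = £7, price no longer covers variable cost at any output, so the firm shuts down: q = 0.

Output falls from 7 to 0 (the firm shuts down)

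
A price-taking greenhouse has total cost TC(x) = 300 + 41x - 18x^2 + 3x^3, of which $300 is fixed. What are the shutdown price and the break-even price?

Shutdown price = min AVC. AVC = 41 - 18x + 3x^2, with vertex at x = 3 and minimum $14.
ATC = 300/x + 41 - 18x + 3x^2. Setting dATC/dx = −300/x^2 − 18 + 6x = 0 gives x = 5 (since 6·5^3 − 18·5^2 = 300).
min ATC = 300/5 + 41 − 18·5 + 3·5^2 = $86. That is the break-even price.
Between these two prices the firm operates at a loss; above $86 it earns a profit.

Shutdown price = $14; break-even price = $86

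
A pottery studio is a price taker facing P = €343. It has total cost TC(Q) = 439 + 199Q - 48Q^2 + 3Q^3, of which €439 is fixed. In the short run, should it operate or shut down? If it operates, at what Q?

Produce at Q = 12

Variable cost is VC = 199Q - 48Q^2 + 3Q^3, so AVC = VC/Q = 199 - 48Q + 3Q^2 and MC = dTC/dQ = 199 - 96Q + 9Q^2.
AVC hits its minimum where MC = AVC, at Q = 8, giving min AVC = 199 - 48·8 + 3·8^2 = €7.
Since P = €343 ≥ min AVC = €7, price covers variable cost and the firm should produce.
P = MC gives -144 - 96Q + 9Q^2 = 0, with roots -4/3 and 12. Take the larger (rising MC): Q* = 12.
Check: AVC at Q = 12 is €55 ≤ P, so revenue covers variable cost.
Profit = P·Q − TC = 343·12 − 1099 = €3017.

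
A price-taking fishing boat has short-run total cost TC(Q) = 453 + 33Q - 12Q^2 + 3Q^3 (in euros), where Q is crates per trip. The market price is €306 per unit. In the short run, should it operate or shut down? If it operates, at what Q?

From TC, MC = TC'(Q) = 33 - 24Q + 9Q^2 and AVC = VC/Q = 33 - 12Q + 3Q^2.
AVC is minimized where dAVC/dQ = -12 + 6Q = 0, at Q = 2; min AVC = 33 - 12·2 + 3·2^2 = €21.
Because €306 ≥ €21, revenue can cover variable cost; the firm operates.
Solving P = MC: -273 - 24Q + 9Q^2 = 0 ⇒ Q = -13/3 or 7. On the upward-sloping branch, Q* = 7.
Check: AVC at Q = 7 is €96 ≤ P, so revenue covers variable cost.
Profit = P·Q − TC = 306·7 − 1125 = €1017.

Produce at Q = 7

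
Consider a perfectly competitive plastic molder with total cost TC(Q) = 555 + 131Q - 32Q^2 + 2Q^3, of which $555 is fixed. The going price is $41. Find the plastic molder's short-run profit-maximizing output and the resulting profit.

AVC = 131 - 32Q + 2Q^2; min AVC = $3 at Q = 8. Since P = $41 ≥ min AVC, the firm produces.
MC = 131 - 64Q + 6Q^2. Setting P = MC and taking the root on the rising branch gives Q* = 9.
TR = 41·9 = 369. TC = 555 + 45 = 600. Profit = 369 − 600 = -$231.
That loss of $231 beats the $555 the firm would lose by shutting down; producing recovers $324 of fixed cost.

Profit = -$231 at Q = 9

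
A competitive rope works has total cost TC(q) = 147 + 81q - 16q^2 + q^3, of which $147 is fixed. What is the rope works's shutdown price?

$17 per unit

The shutdown price is the minimum of AVC. VC = 81q - 16q^2 + q^3, so AVC = 81 - 16q + q^2.
dAVC/dq = -16 + 2q = 0 gives q = 8. min AVC = 81 - 16·8 + 8^2 = 17.
For P < $17 the firm produces nothing.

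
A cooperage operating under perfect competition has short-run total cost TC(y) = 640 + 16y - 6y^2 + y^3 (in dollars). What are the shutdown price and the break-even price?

Shutdown price = $7; break-even price = $112

Shutdown price = min AVC. AVC = 16 - 6y + y^2, with vertex at y = 3 and minimum $7.
ATC = 640/y + 16 - 6y + y^2. Setting dATC/dy = −640/y^2 − 6 + 2y = 0 gives y = 8 (since 2·8^3 − 6·8^2 = 640).
min ATC = 640/8 + 16 − 6·8 + 8^2 = $112. That is the break-even price.
Between these two prices the firm operates at a loss; above $112 it earns a profit.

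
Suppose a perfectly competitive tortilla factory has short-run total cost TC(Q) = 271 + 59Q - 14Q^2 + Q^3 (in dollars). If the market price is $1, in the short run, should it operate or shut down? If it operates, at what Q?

Variable cost is VC = 59Q - 14Q^2 + Q^3, so AVC = VC/Q = 59 - 14Q + Q^2 and MC = dTC/dQ = 59 - 28Q + 3Q^2.
AVC hits its minimum where MC = AVC, at Q = 7, giving min AVC = 59 - 14·7 + 7^2 = $10.
P = $1 lies below min AVC = $10; no output level covers variable cost.
Shutting down limits the loss to fixed cost, $271.

Shut down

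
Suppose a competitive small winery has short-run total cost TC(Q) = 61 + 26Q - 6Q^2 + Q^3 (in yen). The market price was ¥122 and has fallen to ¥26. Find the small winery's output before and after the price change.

MC = 26 - 12Q + 3Q^2; the shutdown threshold is min AVC = ¥17 (at Q = 3).
At P = ¥122 ≥ min AVC, set P = MC on the rising branch: Q = 8.
At P = ¥26 ≥ min AVC, set P = MC: Q = 4. The firm stays open but cuts output.

Output falls from 8 to 4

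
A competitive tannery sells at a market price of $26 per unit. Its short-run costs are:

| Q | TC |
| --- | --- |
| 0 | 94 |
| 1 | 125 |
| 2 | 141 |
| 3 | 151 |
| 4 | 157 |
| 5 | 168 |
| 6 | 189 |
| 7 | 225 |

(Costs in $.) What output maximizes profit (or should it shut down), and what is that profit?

Q = 6; profit = -$33

Tabulate TR − TC: Q=0: -94; Q=1: -99; Q=2: -89; Q=3: -73; Q=4: -53; Q=5: -38; Q=6: -33; Q=7: -43.
Profit is maximized at Q = 6. AVC there is 95/6 = $15.83 ≤ P, so producing beats shutting down (which would give -$94).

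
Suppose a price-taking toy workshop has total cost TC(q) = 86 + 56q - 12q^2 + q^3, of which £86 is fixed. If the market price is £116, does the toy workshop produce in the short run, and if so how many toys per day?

Strip out fixed cost: VC = 56q - 12q^2 + q^3. Then AVC = 56 - 12q + q^2 and MC = 56 - 24q + 3q^2.
AVC hits its minimum where MC = AVC, at q = 6, giving min AVC = 56 - 12·6 + 6^2 = £20.
Because £116 ≥ £20, revenue can cover variable cost; the firm operates.
P = MC gives -60 - 24q + 3q^2 = 0, with roots -2 and 10. Take the larger (rising MC): q* = 10.
Check: AVC at q = 10 is £36 ≤ P, so revenue covers variable cost.
Profit = P·q − TC = 116·10 − 446 = £714.

Produce at q = 10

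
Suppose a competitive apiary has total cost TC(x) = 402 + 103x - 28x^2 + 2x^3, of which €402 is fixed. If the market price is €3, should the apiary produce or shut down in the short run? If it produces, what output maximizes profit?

Strip out fixed cost: VC = 103x - 28x^2 + 2x^3. Then AVC = 103 - 28x + 2x^2 and MC = 103 - 56x + 6x^2.
AVC is minimized where dAVC/dx = -28 + 4x = 0, at x = 7; min AVC = 103 - 28·7 + 2·7^2 = €5.
P = €3 lies below min AVC = €5; no output level covers variable cost.
The firm minimizes its loss by shutting down and losing only its fixed cost of €402.

Shut down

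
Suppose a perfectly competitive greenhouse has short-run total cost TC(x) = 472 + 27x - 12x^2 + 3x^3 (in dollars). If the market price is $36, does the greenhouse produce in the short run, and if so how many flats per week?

Variable cost is VC = 27x - 12x^2 + 3x^3, so AVC = VC/x = 27 - 12x + 3x^2 and MC = dTC/dx = 27 - 24x + 9x^2.
AVC hits its minimum where MC = AVC, at x = 2, giving min AVC = 27 - 12·2 + 3·2^2 = $15.
Since P = $36 ≥ min AVC = $15, price covers variable cost and the firm should produce.
Set P = MC: 36 = 27 - 24x + 9x^2 → -9 - 24x + 9x^2 = 0. The roots are x = -1/3 and x = 3; the profit-maximizing output is on the rising part of MC, so x* = 3.
Check: AVC at x = 3 is $18 ≤ P, so revenue covers variable cost.
Profit = P·x − TC = 36·3 − 526 = -$418, a loss, but smaller than the $472 fixed cost the firm would lose by shutting down.

Produce at x = 3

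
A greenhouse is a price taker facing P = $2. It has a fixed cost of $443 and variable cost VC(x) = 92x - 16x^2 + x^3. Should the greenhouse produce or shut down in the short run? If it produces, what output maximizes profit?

Shut down

From TC, MC = TC'(x) = 92 - 32x + 3x^2 and AVC = VC/x = 92 - 16x + x^2.
AVC hits its minimum where MC = AVC, at x = 8, giving min AVC = 92 - 16·8 + 8^2 = $28.
With P < min AVC ($2 < $28), every unit sold adds to the loss.
Best response: produce nothing and absorb the $443 fixed cost.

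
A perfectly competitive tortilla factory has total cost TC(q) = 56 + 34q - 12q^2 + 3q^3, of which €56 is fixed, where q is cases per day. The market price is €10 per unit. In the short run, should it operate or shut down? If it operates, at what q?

Variable cost is VC = 34q - 12q^2 + 3q^3, so AVC = VC/q = 34 - 12q + 3q^2 and MC = dTC/dq = 34 - 24q + 9q^2.
AVC hits its minimum where MC = AVC, at q = 2, giving min AVC = 34 - 12·2 + 3·2^2 = €22.
P = €10 lies below min AVC = €22; no output level covers variable cost.
Shutting down limits the loss to fixed cost, €56.

Shut down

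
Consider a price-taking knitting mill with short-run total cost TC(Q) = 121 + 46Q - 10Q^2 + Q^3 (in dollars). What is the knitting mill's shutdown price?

$21 per unit

The firm shuts down when price falls below the minimum of average variable cost. AVC = VC/Q = 46 - 10Q + Q^2.
dAVC/dQ = -10 + 2Q = 0 gives Q = 5. min AVC = 46 - 10·5 + 5^2 = 21.
The firm shuts down for any P below $21.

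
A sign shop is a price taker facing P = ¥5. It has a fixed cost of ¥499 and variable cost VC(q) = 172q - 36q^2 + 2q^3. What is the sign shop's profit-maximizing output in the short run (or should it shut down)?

From TC, MC = TC'(q) = 172 - 72q + 6q^2 and AVC = VC/q = 172 - 36q + 2q^2.
AVC hits its minimum where MC = AVC, at q = 9, giving min AVC = 172 - 36·9 + 2·9^2 = ¥10.
Since P = ¥5 < min AVC = ¥10, price fails to cover variable cost at any output.
Best response: produce nothing and absorb the ¥499 fixed cost.

Shut down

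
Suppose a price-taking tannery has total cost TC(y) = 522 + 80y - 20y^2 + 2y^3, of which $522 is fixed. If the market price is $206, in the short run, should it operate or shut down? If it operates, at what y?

From TC, MC = TC'(y) = 80 - 40y + 6y^2 and AVC = VC/y = 80 - 20y + 2y^2.
AVC hits its minimum where MC = AVC, at y = 5, giving min AVC = 80 - 20·5 + 2·5^2 = $30.
P = $206 exceeds min AVC = $30, so the firm stays open.
P = MC gives -126 - 40y + 6y^2 = 0, with roots -7/3 and 9. Take the larger (rising MC): y* = 9.
Check: AVC at y = 9 is $62 ≤ P, so revenue covers variable cost.
Profit = P·y − TC = 206·9 − 1080 = $774.

Produce at y = 9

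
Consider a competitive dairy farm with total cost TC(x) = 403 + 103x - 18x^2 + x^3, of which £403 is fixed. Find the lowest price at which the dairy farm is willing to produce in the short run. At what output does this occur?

£22 per unit, at x = 9

The shutdown price is the minimum of AVC. VC = 103x - 18x^2 + x^3, so AVC = 103 - 18x + x^2.
dAVC/dx = -18 + 2x = 0 gives x = 9. min AVC = 103 - 18·9 + 9^2 = 22.
For P < £22 the firm produces nothing.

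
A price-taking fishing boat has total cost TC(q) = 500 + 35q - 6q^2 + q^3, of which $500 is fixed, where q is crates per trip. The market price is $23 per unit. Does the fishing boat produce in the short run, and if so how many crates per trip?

Shut down

From TC, MC = TC'(q) = 35 - 12q + 3q^2 and AVC = VC/q = 35 - 6q + q^2.
AVC is minimized where dAVC/dq = -6 + 2q = 0, at q = 3; min AVC = 35 - 6·3 + 3^2 = $26.
With P < min AVC ($23 < $26), every unit sold adds to the loss.
Best response: produce nothing and absorb the $500 fixed cost.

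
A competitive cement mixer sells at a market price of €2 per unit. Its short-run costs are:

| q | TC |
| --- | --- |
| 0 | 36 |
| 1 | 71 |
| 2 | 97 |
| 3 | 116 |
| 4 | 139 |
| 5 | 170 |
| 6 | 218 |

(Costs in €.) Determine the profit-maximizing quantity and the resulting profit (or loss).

q = 0 (shut down); profit = -€36

Tabulate TR − TC: q=0: -36; q=1: -69; q=2: -93; q=3: -110; q=4: -131; q=5: -160; q=6: -206.
Profit is highest at q = 0. Equivalently, the lowest AVC in the table is 103/4 ≈ €25.75 at q = 4, and P = €2 falls below it — price never covers variable cost, so the firm shuts down and loses only its fixed cost.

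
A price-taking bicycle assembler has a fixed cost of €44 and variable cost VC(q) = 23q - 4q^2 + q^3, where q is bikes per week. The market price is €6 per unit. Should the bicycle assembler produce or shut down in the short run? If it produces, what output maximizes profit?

Variable cost is VC = 23q - 4q^2 + q^3, so AVC = VC/q = 23 - 4q + q^2 and MC = dTC/dq = 23 - 8q + 3q^2.
AVC hits its minimum where MC = AVC, at q = 2, giving min AVC = 23 - 4·2 + 2^2 = €19.
Since P = €6 < min AVC = €19, price fails to cover variable cost at any output.
Best response: produce nothing and absorb the €44 fixed cost.

Shut down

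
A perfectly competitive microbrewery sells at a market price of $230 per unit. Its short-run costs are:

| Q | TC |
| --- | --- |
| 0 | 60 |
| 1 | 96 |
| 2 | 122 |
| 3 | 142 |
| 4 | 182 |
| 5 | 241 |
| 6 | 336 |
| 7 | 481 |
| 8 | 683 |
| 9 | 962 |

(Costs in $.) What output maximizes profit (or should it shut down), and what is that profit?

Q = 8; profit = $1157

Tabulate TR − TC: Q=0: -60; Q=1: 134; Q=2: 338; Q=3: 548; Q=4: 738; Q=5: 909; Q=6: 1044; Q=7: 1129; Q=8: 1157; Q=9: 1108.
Profit is maximized at Q = 8. AVC there is 623/8 = $77.88 ≤ P, so producing beats shutting down (which would give -$60).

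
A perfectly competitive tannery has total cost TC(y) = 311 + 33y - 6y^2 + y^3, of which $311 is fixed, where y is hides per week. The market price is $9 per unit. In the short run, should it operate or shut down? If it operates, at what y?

From TC, MC = TC'(y) = 33 - 12y + 3y^2 and AVC = VC/y = 33 - 6y + y^2.
AVC is minimized where dAVC/dy = -6 + 2y = 0, at y = 3; min AVC = 33 - 6·3 + 3^2 = $24.
With P < min AVC ($9 < $24), every unit sold adds to the loss.
Shutting down limits the loss to fixed cost, $311.

Shut down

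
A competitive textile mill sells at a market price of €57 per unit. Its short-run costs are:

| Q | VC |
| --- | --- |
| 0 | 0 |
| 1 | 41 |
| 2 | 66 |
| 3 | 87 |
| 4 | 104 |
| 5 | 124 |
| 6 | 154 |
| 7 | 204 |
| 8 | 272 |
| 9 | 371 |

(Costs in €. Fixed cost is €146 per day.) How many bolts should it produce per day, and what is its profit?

Tabulate TR − TC: Q=0: -146; Q=1: -130; Q=2: -98; Q=3: -62; Q=4: -22; Q=5: 15; Q=6: 42; Q=7: 49; Q=8: 38; Q=9: -4.
Profit is maximized at Q = 7. AVC there is 204/7 = €29.14 ≤ P, so producing beats shutting down (which would give -€146).

Q = 7; profit = €49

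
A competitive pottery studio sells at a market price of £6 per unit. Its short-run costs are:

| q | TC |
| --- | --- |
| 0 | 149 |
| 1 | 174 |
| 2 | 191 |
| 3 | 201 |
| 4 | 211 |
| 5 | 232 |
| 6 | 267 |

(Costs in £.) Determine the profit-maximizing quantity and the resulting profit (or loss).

q = 0 (shut down); profit = -£149

Tabulate TR − TC: q=0: -149; q=1: -168; q=2: -179; q=3: -183; q=4: -187; q=5: -202; q=6: -231.
Profit is highest at q = 0. Equivalently, the lowest AVC in the table is 62/4 ≈ £15.50 at q = 4, and P = £6 falls below it — price never covers variable cost, so the firm shuts down and loses only its fixed cost.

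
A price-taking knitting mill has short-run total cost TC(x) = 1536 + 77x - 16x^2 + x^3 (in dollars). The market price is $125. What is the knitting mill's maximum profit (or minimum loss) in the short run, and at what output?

AVC = 77 - 16x + x^2 has its minimum $13 at x = 8; price $125 clears that bar, so the firm operates.
MC = 77 - 32x + 3x^2. Setting P = MC and taking the root on the rising branch gives x* = 12.
TR = 125·12 = 1500. TC = 1536 + 348 = 1884. Profit = 1500 − 1884 = -$384.
That loss of $384 beats the $1536 the firm would lose by shutting down; producing recovers $1152 of fixed cost.

Profit = -$384 at x = 12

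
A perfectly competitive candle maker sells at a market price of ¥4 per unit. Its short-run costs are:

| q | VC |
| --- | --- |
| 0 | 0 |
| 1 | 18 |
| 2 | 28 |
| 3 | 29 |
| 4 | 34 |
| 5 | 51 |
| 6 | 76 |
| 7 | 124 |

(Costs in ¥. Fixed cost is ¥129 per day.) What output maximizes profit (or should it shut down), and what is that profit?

q = 0 (shut down); profit = -¥129

Profit at each row (π = 4q − TC): q=0: -129; q=1: -143; q=2: -149; q=3: -146; q=4: -147; q=5: -160; q=6: -181; q=7: -225.
Profit is highest at q = 0. Equivalently, the lowest AVC in the table is 34/4 ≈ ¥8.50 at q = 4, and P = ¥4 falls below it — price never covers variable cost, so the firm shuts down and loses only its fixed cost.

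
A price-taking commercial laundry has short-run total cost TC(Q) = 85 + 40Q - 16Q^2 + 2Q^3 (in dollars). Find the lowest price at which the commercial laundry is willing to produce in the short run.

$8 per unit

The firm shuts down when price falls below the minimum of average variable cost. AVC = VC/Q = 40 - 16Q + 2Q^2.
dAVC/dQ = -16 + 4Q = 0 gives Q = 4. min AVC = 40 - 16·4 + 2·4^2 = 8.
For P < $8 the firm produces nothing.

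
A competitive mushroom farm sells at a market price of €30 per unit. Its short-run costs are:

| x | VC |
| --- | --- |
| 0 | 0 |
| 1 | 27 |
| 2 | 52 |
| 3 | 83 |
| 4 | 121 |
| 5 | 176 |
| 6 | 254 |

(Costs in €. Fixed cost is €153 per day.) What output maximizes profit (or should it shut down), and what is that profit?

x = 2; profit = -€145

Profit at each row (π = 30x − TC): x=0: -153; x=1: -150; x=2: -145; x=3: -146; x=4: -154; x=5: -179; x=6: -227.
Profit is maximized at x = 2. AVC there is 52/2 = €26 ≤ P, so producing beats shutting down (which would give -€153).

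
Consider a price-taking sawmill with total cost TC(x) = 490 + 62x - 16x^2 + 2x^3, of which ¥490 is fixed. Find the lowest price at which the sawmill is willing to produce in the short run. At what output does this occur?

¥30 per unit, at x = 4

Short-run supply begins at min AVC. From VC = 62x - 16x^2 + 2x^3, AVC = 62 - 16x + 2x^2.
At the minimum of AVC, MC = AVC. MC = 62 - 32x + 6x^2; setting MC = AVC gives 4x^2 - 16x = 0, so x = 4. min AVC = 30.
The firm shuts down for any P below ¥30.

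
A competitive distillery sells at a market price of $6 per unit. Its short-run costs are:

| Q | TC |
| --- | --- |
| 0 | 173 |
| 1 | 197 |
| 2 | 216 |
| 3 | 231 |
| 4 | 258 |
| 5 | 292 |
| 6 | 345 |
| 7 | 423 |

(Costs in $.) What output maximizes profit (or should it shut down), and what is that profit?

Profit at each row (π = 6Q − TC): Q=0: -173; Q=1: -191; Q=2: -204; Q=3: -213; Q=4: -234; Q=5: -262; Q=6: -309; Q=7: -381.
Profit is highest at Q = 0. Equivalently, the lowest AVC in the table is 58/3 ≈ $19.33 at Q = 3, and P = $6 falls below it — price never covers variable cost, so the firm shuts down and loses only its fixed cost.

Q = 0 (shut down); profit = -$173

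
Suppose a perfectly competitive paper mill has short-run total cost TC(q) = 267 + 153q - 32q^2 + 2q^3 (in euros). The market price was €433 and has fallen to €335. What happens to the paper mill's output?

AVC = 153 - 32q + 2q^2, minimized at q = 8 where min AVC = €25. MC = 153 - 64q + 6q^2.
With P = €433 above the shutdown price, P = MC gives q = 14.
At P = €335 ≥ min AVC, set P = MC: q = 13. The firm stays open but cuts output.

Output falls from 14 to 13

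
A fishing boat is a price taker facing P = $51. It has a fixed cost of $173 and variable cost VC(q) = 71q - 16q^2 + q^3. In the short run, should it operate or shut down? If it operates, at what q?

Strip out fixed cost: VC = 71q - 16q^2 + q^3. Then AVC = 71 - 16q + q^2 and MC = 71 - 32q + 3q^2.
AVC hits its minimum where MC = AVC, at q = 8, giving min AVC = 71 - 16·8 + 8^2 = $7.
Because $51 ≥ $7, revenue can cover variable cost; the firm operates.
P = MC gives 20 - 32q + 3q^2 = 0, with roots 2/3 and 10. Take the larger (rising MC): q* = 10.
Check: AVC at q = 10 is $11 ≤ P, so revenue covers variable cost.
Profit = P·q − TC = 51·10 − 283 = $227.

Produce at q = 10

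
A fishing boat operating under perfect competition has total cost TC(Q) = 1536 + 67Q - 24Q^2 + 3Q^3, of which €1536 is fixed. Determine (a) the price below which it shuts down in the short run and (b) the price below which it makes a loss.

Shutdown price = min AVC. AVC = 67 - 24Q + 3Q^2, with vertex at Q = 4 and minimum €19.
ATC = 1536/Q + 67 - 24Q + 3Q^2. Setting dATC/dQ = −1536/Q^2 − 24 + 6Q = 0 gives Q = 8 (since 6·8^3 − 24·8^2 = 1536).
min ATC = 1536/8 + 67 − 24·8 + 3·8^2 = €259. That is the break-even price.
Between these two prices the firm operates at a loss; above €259 it earns a profit.

Shutdown price = €19; break-even price = €259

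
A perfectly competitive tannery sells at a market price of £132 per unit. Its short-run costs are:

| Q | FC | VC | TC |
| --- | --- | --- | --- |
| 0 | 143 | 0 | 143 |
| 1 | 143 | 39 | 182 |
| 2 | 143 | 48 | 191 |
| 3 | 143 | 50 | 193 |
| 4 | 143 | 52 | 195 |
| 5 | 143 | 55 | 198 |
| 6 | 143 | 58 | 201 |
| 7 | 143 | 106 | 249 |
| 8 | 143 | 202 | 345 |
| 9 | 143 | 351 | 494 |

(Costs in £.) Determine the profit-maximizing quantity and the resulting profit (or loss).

Tabulate TR − TC: Q=0: -143; Q=1: -50; Q=2: 73; Q=3: 203; Q=4: 333; Q=5: 462; Q=6: 591; Q=7: 675; Q=8: 711; Q=9: 694.
Profit is maximized at Q = 8. AVC there is 202/8 = £25.25 ≤ P, so producing beats shutting down (which would give -£143).

Q = 8; profit = £711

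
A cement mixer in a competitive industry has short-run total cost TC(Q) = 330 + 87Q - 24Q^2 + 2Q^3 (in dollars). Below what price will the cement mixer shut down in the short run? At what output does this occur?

$15 per unit, at Q = 6

Short-run supply begins at min AVC. From VC = 87Q - 24Q^2 + 2Q^3, AVC = 87 - 24Q + 2Q^2.
dAVC/dQ = -24 + 4Q = 0 gives Q = 6. min AVC = 87 - 24·6 + 2·6^2 = 15.
So the shutdown price is $15.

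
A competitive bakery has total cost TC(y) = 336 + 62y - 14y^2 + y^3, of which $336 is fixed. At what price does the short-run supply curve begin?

Short-run supply begins at min AVC. From VC = 62y - 14y^2 + y^3, AVC = 62 - 14y + y^2.
dAVC/dy = -14 + 2y = 0 gives y = 7. min AVC = 62 - 14·7 + 7^2 = 13.
The firm shuts down for any P below $13.

$13 per unit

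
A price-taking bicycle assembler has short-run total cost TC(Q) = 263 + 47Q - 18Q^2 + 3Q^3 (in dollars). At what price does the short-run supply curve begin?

Short-run supply begins at min AVC. From VC = 47Q - 18Q^2 + 3Q^3, AVC = 47 - 18Q + 3Q^2.
dAVC/dQ = -18 + 6Q = 0 gives Q = 3. min AVC = 47 - 18·3 + 3·3^2 = 20.
The firm shuts down for any P below $20.

$20 per unit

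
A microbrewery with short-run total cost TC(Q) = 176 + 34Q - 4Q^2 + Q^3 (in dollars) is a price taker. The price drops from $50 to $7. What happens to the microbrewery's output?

Output falls from 4 to 0 (the firm shuts down)

MC = 34 - 8Q + 3Q^2; the shutdown threshold is min AVC = $30 (at Q = 2).
With P = $50 above the shutdown price, P = MC gives Q = 4.
At P = $7 < min AVC = $30, price no longer covers variable cost at any output, so the firm shuts down: Q = 0.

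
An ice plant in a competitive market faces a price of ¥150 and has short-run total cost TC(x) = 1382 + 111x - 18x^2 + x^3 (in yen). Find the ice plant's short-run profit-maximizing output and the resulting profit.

AVC = 111 - 18x + x^2; min AVC = ¥30 at x = 9. Since P = ¥150 ≥ min AVC, the firm produces.
MC = 111 - 36x + 3x^2. Setting P = MC and taking the root on the rising branch gives x* = 13.
TR = 150·13 = 1950. TC = 1382 + 598 = 1980. Profit = 1950 − 1980 = -¥30.
That loss of ¥30 beats the ¥1382 the firm would lose by shutting down; producing recovers ¥1352 of fixed cost.

Profit = -¥30 at x = 13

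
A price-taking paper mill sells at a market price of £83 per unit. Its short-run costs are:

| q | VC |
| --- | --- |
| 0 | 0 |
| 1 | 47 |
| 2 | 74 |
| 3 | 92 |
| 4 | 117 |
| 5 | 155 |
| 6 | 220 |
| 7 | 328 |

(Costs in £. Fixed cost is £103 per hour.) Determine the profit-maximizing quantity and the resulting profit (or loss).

q = 6; profit = £175

Compute π = P·q − TC at each output: q=0: -103; q=1: -67; q=2: -11; q=3: 54; q=4: 112; q=5: 157; q=6: 175; q=7: 150.
Profit is maximized at q = 6. AVC there is 220/6 = £36.67 ≤ P, so producing beats shutting down (which would give -£103).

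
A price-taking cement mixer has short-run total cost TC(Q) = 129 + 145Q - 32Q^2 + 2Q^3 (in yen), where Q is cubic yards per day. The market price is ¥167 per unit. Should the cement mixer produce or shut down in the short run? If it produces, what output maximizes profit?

Produce at Q = 11

Variable cost is VC = 145Q - 32Q^2 + 2Q^3, so AVC = VC/Q = 145 - 32Q + 2Q^2 and MC = dTC/dQ = 145 - 64Q + 6Q^2.
AVC hits its minimum where MC = AVC, at Q = 8, giving min AVC = 145 - 32·8 + 2·8^2 = ¥17.
P = ¥167 exceeds min AVC = ¥17, so the firm stays open.
Set P = MC: 167 = 145 - 64Q + 6Q^2 → -22 - 64Q + 6Q^2 = 0. The roots are Q = -1/3 and Q = 11; the profit-maximizing output is on the rising part of MC, so Q* = 11.
Check: AVC at Q = 11 is ¥35 ≤ P, so revenue covers variable cost.
Profit = P·Q − TC = 167·11 − 514 = ¥1323.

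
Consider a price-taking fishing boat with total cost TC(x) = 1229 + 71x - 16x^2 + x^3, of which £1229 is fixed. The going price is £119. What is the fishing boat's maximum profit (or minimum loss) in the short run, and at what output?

AVC = 71 - 16x + x^2 has its minimum £7 at x = 8; price £119 clears that bar, so the firm operates.
MC = 71 - 32x + 3x^2. Setting P = MC and taking the root on the rising branch gives x* = 12.
TR = 119·12 = 1428. TC = 1229 + 276 = 1505. Profit = 1428 − 1505 = -£77.
That loss of £77 beats the £1229 the firm would lose by shutting down; producing recovers £1152 of fixed cost.

Profit = -£77 at x = 12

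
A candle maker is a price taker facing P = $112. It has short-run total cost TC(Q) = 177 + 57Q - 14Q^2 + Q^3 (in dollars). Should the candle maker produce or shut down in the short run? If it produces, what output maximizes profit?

Strip out fixed cost: VC = 57Q - 14Q^2 + Q^3. Then AVC = 57 - 14Q + Q^2 and MC = 57 - 28Q + 3Q^2.
AVC hits its minimum where MC = AVC, at Q = 7, giving min AVC = 57 - 14·7 + 7^2 = $8.
Since P = $112 ≥ min AVC = $8, price covers variable cost and the firm should produce.
Solving P = MC: -55 - 28Q + 3Q^2 = 0 ⇒ Q = -5/3 or 11. On the upward-sloping branch, Q* = 11.
Check: AVC at Q = 11 is $24 ≤ P, so revenue covers variable cost.
Profit = P·Q − TC = 112·11 − 441 = $791.

Produce at Q = 11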